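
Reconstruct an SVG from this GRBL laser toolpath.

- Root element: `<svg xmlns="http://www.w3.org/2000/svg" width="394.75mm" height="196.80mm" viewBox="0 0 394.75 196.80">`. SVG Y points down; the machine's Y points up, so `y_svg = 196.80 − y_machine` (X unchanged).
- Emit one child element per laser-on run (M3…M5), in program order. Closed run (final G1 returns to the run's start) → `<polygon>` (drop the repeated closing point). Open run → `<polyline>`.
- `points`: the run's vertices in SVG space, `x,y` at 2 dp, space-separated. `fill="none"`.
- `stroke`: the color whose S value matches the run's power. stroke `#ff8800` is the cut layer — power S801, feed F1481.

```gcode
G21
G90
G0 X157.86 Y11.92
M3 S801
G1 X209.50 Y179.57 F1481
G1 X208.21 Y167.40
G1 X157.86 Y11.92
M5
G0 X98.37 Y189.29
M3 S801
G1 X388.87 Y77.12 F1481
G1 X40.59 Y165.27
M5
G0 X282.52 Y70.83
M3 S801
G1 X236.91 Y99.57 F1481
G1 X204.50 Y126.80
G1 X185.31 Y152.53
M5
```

Each laser-on run becomes one SVG element. Flip Y back into SVG space with y_svg = 196.80 − y_machine. Every run uses S801, so all elements get stroke `#ff8800` (cut).

Run 1: The run returns to its start, so emit a `<polygon>` with points (Y-flipped): 157.86,184.88 209.50,17.23 208.21,29.40.

Run 2: The run is open, so emit a `<polyline>` with points (Y-flipped): 98.37,7.51 388.87,119.68 40.59,31.53.

Run 3: The run is open, so emit a `<polyline>` with points (Y-flipped): 282.52,125.97 236.91,97.23 204.50,70.00 185.31,44.27.

<svg xmlns="http://www.w3.org/2000/svg" width="394.75mm" height="196.80mm" viewBox="0 0 394.75 196.80">
  <polygon points="157.86,184.88 209.50,17.23 208.21,29.40" fill="none" stroke="#ff8800"/>
  <polyline points="98.37,7.51 388.87,119.68 40.59,31.53" fill="none" stroke="#ff8800"/>
  <polyline points="282.52,125.97 236.91,97.23 204.50,70.00 185.31,44.27" fill="none" stroke="#ff8800"/>
</svg>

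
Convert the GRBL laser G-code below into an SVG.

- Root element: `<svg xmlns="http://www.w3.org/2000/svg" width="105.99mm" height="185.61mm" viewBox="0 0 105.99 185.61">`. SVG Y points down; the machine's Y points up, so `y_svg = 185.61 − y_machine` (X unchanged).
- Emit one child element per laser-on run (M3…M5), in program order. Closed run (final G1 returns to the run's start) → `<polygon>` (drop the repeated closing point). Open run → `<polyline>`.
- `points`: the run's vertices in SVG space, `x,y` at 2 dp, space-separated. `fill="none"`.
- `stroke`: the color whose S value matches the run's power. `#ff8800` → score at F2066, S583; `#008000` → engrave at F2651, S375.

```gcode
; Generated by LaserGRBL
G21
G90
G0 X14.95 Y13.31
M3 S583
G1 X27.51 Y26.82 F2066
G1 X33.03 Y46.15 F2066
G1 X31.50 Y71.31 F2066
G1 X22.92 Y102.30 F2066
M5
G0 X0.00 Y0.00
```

<svg xmlns="http://www.w3.org/2000/svg" width="105.99mm" height="185.61mm" viewBox="0 0 105.99 185.61">
  <polyline points="14.95,172.30 27.51,158.79 33.03,139.46 31.50,114.30 22.92,83.31" fill="none" stroke="#ff8800"/>
</svg>

Machine Y-up, SVG Y-down with viewBox height 185.61, so y_svg = 185.61 − y_machine; X carries over. Every run uses S583, so all elements get stroke `#ff8800` (score).

Run 1: The run is open, so emit a `<polyline>` with points (Y-flipped): 14.95,172.30 27.51,158.79 33.03,139.46 31.50,114.30 22.92,83.31.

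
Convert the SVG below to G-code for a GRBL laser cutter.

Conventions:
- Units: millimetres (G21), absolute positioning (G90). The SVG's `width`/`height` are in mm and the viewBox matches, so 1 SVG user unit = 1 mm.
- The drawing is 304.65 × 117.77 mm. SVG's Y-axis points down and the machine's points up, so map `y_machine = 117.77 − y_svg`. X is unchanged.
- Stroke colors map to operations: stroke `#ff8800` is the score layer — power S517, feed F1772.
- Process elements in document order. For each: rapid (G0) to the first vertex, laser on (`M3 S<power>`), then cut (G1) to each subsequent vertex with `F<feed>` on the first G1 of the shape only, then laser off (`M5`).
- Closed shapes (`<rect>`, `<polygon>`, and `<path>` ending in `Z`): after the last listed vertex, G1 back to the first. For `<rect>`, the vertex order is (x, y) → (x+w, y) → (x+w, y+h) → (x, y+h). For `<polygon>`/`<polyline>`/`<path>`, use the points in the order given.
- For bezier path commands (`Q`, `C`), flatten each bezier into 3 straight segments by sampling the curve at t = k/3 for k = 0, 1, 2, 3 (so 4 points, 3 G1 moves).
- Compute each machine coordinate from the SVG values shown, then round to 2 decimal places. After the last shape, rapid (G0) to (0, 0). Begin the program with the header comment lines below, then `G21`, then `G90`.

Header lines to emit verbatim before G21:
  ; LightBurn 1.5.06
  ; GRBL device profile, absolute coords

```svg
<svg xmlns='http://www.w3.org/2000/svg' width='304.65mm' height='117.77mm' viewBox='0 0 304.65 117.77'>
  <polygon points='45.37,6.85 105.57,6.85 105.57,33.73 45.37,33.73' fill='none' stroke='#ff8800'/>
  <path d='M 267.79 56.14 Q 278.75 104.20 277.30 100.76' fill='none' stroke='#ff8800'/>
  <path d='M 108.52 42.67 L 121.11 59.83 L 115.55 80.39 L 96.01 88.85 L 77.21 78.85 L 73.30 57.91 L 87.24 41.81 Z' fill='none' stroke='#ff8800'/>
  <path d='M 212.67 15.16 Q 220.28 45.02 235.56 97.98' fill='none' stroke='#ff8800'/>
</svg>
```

; LightBurn 1.5.06
; GRBL device profile, absolute coords
G21
G90
G0 X45.37 Y110.92
M3 S517
G1 X105.57 Y110.92 F1772
G1 X105.57 Y84.04
G1 X45.37 Y84.04
G1 X45.37 Y110.92
M5
G0 X267.79 Y61.63
M3 S517
G1 X273.72 Y35.31 F1772
G1 X276.89 Y20.44
G1 X277.30 Y17.01
M5
G0 X108.52 Y75.10
M3 S517
G1 X121.11 Y57.94 F1772
G1 X115.55 Y37.38
G1 X96.01 Y28.92
G1 X77.21 Y38.92
G1 X73.30 Y59.86
G1 X87.24 Y75.96
G1 X108.52 Y75.10
M5
G0 X212.67 Y102.61
M3 S517
G1 X218.60 Y80.14 F1772
G1 X226.23 Y52.53
G1 X235.56 Y19.79
M5
G0 X0.00 Y0.00

1 u = 1 mm; y_m = 117.77 − y.

[1] `<polygon>` rectangle, #ff8800→score S517 F1772: (45.37,110.92) → (105.57,110.92) → (105.57,84.04) → (45.37,84.04) → (45.37,110.92) (closed)

[2] `<path>` quadratic bezier, #ff8800→score S517 F1772: (267.79,61.63) → (273.72,35.31) → (276.89,20.44) → (277.30,17.01)

[3] `<path>` regular polygon, #ff8800→score S517 F1772: (108.52,75.10) → (121.11,57.94) → (115.55,37.38) → (96.01,28.92) → (77.21,38.92) → (73.30,59.86) → (87.24,75.96) → (108.52,75.10) (closed)

[4] `<path>` quadratic bezier, #ff8800→score S517 F1772: (212.67,102.61) → (218.60,80.14) → (226.23,52.53) → (235.56,19.79)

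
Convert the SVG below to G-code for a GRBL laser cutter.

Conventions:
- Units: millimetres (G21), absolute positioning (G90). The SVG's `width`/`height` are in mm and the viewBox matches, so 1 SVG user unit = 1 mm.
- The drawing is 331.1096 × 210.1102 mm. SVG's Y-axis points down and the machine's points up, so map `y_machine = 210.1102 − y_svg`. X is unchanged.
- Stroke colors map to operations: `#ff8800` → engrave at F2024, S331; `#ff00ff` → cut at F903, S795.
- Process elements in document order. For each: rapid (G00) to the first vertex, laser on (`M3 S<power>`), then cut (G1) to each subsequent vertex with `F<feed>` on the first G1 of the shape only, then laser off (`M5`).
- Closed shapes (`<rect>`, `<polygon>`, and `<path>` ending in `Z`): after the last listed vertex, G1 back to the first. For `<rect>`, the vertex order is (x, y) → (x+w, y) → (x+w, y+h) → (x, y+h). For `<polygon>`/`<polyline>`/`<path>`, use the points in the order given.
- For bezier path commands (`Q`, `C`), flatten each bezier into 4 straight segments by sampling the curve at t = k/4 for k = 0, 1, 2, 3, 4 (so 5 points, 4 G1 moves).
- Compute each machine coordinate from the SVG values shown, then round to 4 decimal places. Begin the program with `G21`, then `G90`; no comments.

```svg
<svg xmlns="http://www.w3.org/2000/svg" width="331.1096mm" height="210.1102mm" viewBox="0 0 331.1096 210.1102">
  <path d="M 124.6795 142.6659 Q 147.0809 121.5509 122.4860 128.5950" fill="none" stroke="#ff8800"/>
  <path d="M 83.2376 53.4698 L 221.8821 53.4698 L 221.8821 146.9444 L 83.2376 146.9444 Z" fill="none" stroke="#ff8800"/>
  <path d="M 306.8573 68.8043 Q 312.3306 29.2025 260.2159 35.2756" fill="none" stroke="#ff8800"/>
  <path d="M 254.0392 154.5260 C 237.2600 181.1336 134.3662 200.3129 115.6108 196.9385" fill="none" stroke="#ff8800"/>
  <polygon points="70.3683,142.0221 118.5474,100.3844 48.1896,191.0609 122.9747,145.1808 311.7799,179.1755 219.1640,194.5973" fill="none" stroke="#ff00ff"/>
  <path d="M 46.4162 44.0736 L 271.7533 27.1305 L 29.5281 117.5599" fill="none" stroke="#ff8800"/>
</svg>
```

viewBox `0 0 331.1096 210.1102` with mm width/height → 1 unit = 1 mm. Flip: y_m = 210.1102 − y_svg.

**Shape 1** — `<path>` quadratic bezier, stroke `#ff8800` → engrave (S331, F2024). Control points (SVG): P0=(124.6795,142.6659), P1=(147.0809,121.5509), P2=(122.4860,128.5950); sampled at t=k/4. Machine vertices: (124.6795,67.4443) → (132.9429,76.2419) → (135.3318,81.5195) → (131.8462,83.2773) → (122.4860,81.5152). Open path.

**Shape 2** — `<path>` rectangle, stroke `#ff8800` → engrave (S331, F2024). Machine vertices: (83.2376,156.6404) → (221.8821,156.6404) → (221.8821,63.1658) → (83.2376,63.1658) → (83.2376,156.6404). Closed: final G1 returns to the first vertex.

**Shape 3** — `<path>` quadratic bezier, stroke `#ff8800` → engrave (S331, F2024). Control points (SVG): P0=(306.8573,68.8043), P1=(312.3306,29.2025), P2=(260.2159,35.2756); sampled at t=k/4. Machine vertices: (306.8573,141.3059) → (305.9947,158.2521) → (297.9336,169.4890) → (282.6740,175.0165) → (260.2159,174.8346). Open path.

**Shape 4** — `<path>` cubic bezier, stroke `#ff8800` → engrave (S331, F2024). Control points (SVG): P0=(254.0392,154.5260), P1=(237.2600,181.1336), P2=(134.3662,200.3129), P3=(115.6108,196.9385); sampled at t=k/4. Machine vertices: (254.0392,55.5842) → (227.9685,37.2576) → (185.5661,23.1347) → (142.7931,14.6334) → (115.6108,13.1717). Open path.

**Shape 5** — `<polygon>` closed polygon, stroke `#ff00ff` → cut (S795, F903). Machine vertices: (70.3683,68.0881) → (118.5474,109.7258) → (48.1896,19.0493) → (122.9747,64.9294) → (311.7799,30.9347) → (219.1640,15.5129) → (70.3683,68.0881). Closed: final G1 returns to the first vertex.

**Shape 6** — `<path>` open polyline, stroke `#ff8800` → engrave (S331, F2024). Machine vertices: (46.4162,166.0366) → (271.7533,182.9797) → (29.5281,92.5503). Open path.

G21
G90
G00 X124.6795 Y67.4443
M3 S331
G1 X132.9429 Y76.2419 F2024
G1 X135.3318 Y81.5195
G1 X131.8462 Y83.2773
G1 X122.4860 Y81.5152
M5
G00 X83.2376 Y156.6404
M3 S331
G1 X221.8821 Y156.6404 F2024
G1 X221.8821 Y63.1658
G1 X83.2376 Y63.1658
G1 X83.2376 Y156.6404
M5
G00 X306.8573 Y141.3059
M3 S331
G1 X305.9947 Y158.2521 F2024
G1 X297.9336 Y169.4890
G1 X282.6740 Y175.0165
G1 X260.2159 Y174.8346
M5
G00 X254.0392 Y55.5842
M3 S331
G1 X227.9685 Y37.2576 F2024
G1 X185.5661 Y23.1347
G1 X142.7931 Y14.6334
G1 X115.6108 Y13.1717
M5
G00 X70.3683 Y68.0881
M3 S795
G1 X118.5474 Y109.7258 F903
G1 X48.1896 Y19.0493
G1 X122.9747 Y64.9294
G1 X311.7799 Y30.9347
G1 X219.1640 Y15.5129
G1 X70.3683 Y68.0881
M5
G00 X46.4162 Y166.0366
M3 S331
G1 X271.7533 Y182.9797 F2024
G1 X29.5281 Y92.5503
M5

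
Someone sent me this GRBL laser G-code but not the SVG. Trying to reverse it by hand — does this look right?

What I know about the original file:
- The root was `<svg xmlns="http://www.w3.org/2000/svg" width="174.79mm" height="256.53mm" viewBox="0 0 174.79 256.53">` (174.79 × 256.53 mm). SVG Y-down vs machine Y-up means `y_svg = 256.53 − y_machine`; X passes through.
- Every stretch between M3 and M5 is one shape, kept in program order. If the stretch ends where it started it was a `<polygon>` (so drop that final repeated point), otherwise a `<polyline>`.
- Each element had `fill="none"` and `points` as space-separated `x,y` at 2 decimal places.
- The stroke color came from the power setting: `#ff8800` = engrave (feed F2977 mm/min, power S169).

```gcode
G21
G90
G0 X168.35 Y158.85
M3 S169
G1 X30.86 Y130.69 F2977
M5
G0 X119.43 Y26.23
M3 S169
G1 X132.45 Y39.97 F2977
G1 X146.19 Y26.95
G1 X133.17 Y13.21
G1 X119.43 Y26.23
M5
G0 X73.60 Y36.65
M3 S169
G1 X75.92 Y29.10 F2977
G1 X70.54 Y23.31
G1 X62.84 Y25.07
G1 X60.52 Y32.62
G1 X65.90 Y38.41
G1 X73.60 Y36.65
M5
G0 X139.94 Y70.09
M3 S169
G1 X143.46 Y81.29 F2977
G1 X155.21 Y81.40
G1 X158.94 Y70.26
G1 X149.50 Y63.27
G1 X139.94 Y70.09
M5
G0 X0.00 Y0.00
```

y_svg = 256.53 − y_m. Every run uses S169, so all elements get stroke `#ff8800` (engrave).

[1] open run; points: 168.35,97.68 30.86,125.84

[2] closed run; points: 119.43,230.30 132.45,216.56 146.19,229.58 133.17,243.32

[3] closed run; points: 73.60,219.88 75.92,227.43 70.54,233.22 62.84,231.46 60.52,223.91 65.90,218.12

[4] closed run; points: 139.94,186.44 143.46,175.24 155.21,175.13 158.94,186.27 149.50,193.26

<svg xmlns="http://www.w3.org/2000/svg" width="174.79mm" height="256.53mm" viewBox="0 0 174.79 256.53">
  <polyline points="168.35,97.68 30.86,125.84" fill="none" stroke="#ff8800"/>
  <polygon points="119.43,230.30 132.45,216.56 146.19,229.58 133.17,243.32" fill="none" stroke="#ff8800"/>
  <polygon points="73.60,219.88 75.92,227.43 70.54,233.22 62.84,231.46 60.52,223.91 65.90,218.12" fill="none" stroke="#ff8800"/>
  <polygon points="139.94,186.44 143.46,175.24 155.21,175.13 158.94,186.27 149.50,193.26" fill="none" stroke="#ff8800"/>
</svg>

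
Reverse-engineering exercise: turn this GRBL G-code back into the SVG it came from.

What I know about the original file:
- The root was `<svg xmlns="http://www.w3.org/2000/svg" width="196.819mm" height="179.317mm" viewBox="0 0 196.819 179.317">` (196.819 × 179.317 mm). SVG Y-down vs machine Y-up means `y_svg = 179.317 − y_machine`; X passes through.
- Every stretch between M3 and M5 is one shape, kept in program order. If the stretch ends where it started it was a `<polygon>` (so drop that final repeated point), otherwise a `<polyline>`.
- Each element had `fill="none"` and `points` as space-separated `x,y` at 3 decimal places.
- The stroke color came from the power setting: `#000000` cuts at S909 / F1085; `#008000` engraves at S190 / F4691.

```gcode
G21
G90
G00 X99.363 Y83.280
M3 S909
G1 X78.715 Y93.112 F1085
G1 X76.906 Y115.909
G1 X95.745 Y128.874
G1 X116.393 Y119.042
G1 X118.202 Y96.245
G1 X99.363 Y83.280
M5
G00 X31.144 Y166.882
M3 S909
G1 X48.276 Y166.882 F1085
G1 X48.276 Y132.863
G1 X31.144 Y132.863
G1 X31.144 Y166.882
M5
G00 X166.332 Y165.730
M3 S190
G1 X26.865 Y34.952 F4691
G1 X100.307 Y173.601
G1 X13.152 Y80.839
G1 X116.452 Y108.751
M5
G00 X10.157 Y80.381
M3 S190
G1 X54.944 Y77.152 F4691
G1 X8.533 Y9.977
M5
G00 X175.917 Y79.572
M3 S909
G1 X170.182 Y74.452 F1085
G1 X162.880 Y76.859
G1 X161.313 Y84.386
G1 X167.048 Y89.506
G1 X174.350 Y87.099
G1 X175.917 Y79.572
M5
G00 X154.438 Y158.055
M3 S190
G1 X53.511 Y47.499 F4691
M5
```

y_svg = 179.317 − y_m.

[1] S909→`#000000` (cut); closed run; points: 99.363,96.037 78.715,86.205 76.906,63.408 95.745,50.443 116.393,60.275 118.202,83.072

[2] S909→`#000000` (cut); closed run; points: 31.144,12.435 48.276,12.435 48.276,46.454 31.144,46.454

[3] S190→`#008000` (engrave); open run; points: 166.332,13.587 26.865,144.365 100.307,5.716 13.152,98.478 116.452,70.566

[4] S190→`#008000` (engrave); open run; points: 10.157,98.936 54.944,102.165 8.533,169.340

[5] S909→`#000000` (cut); closed run; points: 175.917,99.745 170.182,104.865 162.880,102.458 161.313,94.931 167.048,89.811 174.350,92.218

[6] S190→`#008000` (engrave); open run; points: 154.438,21.262 53.511,131.818

<svg xmlns="http://www.w3.org/2000/svg" width="196.819mm" height="179.317mm" viewBox="0 0 196.819 179.317">
  <polygon points="99.363,96.037 78.715,86.205 76.906,63.408 95.745,50.443 116.393,60.275 118.202,83.072" fill="none" stroke="#000000"/>
  <polygon points="31.144,12.435 48.276,12.435 48.276,46.454 31.144,46.454" fill="none" stroke="#000000"/>
  <polyline points="166.332,13.587 26.865,144.365 100.307,5.716 13.152,98.478 116.452,70.566" fill="none" stroke="#008000"/>
  <polyline points="10.157,98.936 54.944,102.165 8.533,169.340" fill="none" stroke="#008000"/>
  <polygon points="175.917,99.745 170.182,104.865 162.880,102.458 161.313,94.931 167.048,89.811 174.350,92.218" fill="none" stroke="#000000"/>
  <polyline points="154.438,21.262 53.511,131.818" fill="none" stroke="#008000"/>
</svg>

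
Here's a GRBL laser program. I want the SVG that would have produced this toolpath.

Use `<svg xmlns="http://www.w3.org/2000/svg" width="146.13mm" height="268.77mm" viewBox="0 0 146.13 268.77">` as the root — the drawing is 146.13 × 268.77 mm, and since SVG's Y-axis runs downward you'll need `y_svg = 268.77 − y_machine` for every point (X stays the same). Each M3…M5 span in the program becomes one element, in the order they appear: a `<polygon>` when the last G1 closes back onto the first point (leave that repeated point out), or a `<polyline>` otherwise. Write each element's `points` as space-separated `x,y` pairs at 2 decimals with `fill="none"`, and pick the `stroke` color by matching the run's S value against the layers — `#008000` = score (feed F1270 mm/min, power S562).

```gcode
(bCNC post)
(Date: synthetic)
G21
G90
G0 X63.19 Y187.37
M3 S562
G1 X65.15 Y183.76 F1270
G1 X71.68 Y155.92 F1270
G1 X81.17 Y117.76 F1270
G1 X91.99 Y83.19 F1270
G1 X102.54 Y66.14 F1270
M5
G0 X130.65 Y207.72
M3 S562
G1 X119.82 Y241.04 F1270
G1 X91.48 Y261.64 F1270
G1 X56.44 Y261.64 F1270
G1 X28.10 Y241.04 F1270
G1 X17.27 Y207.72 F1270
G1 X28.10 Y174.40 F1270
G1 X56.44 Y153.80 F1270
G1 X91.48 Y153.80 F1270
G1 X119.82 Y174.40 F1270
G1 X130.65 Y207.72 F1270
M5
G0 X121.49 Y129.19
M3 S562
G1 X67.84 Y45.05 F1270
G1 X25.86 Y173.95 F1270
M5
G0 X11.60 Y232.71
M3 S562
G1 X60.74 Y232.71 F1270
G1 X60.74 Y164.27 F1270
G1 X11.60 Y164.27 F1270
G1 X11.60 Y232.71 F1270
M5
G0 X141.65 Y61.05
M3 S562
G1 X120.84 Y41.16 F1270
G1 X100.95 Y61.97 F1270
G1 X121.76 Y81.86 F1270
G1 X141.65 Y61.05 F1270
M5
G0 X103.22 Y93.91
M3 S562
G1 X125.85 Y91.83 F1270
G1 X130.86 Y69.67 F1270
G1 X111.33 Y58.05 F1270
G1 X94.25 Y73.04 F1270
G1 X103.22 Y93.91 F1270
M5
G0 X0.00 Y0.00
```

<svg xmlns="http://www.w3.org/2000/svg" width="146.13mm" height="268.77mm" viewBox="0 0 146.13 268.77">
  <polyline points="63.19,81.40 65.15,85.01 71.68,112.85 81.17,151.01 91.99,185.58 102.54,202.63" fill="none" stroke="#008000"/>
  <polygon points="130.65,61.05 119.82,27.73 91.48,7.13 56.44,7.13 28.10,27.73 17.27,61.05 28.10,94.37 56.44,114.97 91.48,114.97 119.82,94.37" fill="none" stroke="#008000"/>
  <polyline points="121.49,139.58 67.84,223.72 25.86,94.82" fill="none" stroke="#008000"/>
  <polygon points="11.60,36.06 60.74,36.06 60.74,104.50 11.60,104.50" fill="none" stroke="#008000"/>
  <polygon points="141.65,207.72 120.84,227.61 100.95,206.80 121.76,186.91" fill="none" stroke="#008000"/>
  <polygon points="103.22,174.86 125.85,176.94 130.86,199.10 111.33,210.72 94.25,195.73" fill="none" stroke="#008000"/>
</svg>

y_svg = 268.77 − y_m. Every run uses S562, so all elements get stroke `#008000` (score).

[1] open run; points: 63.19,81.40 65.15,85.01 71.68,112.85 81.17,151.01 91.99,185.58 102.54,202.63

[2] closed run; points: 130.65,61.05 119.82,27.73 91.48,7.13 56.44,7.13 28.10,27.73 17.27,61.05 28.10,94.37 56.44,114.97 91.48,114.97 119.82,94.37

[3] open run; points: 121.49,139.58 67.84,223.72 25.86,94.82

[4] closed run; points: 11.60,36.06 60.74,36.06 60.74,104.50 11.60,104.50

[5] closed run; points: 141.65,207.72 120.84,227.61 100.95,206.80 121.76,186.91

[6] closed run; points: 103.22,174.86 125.85,176.94 130.86,199.10 111.33,210.72 94.25,195.73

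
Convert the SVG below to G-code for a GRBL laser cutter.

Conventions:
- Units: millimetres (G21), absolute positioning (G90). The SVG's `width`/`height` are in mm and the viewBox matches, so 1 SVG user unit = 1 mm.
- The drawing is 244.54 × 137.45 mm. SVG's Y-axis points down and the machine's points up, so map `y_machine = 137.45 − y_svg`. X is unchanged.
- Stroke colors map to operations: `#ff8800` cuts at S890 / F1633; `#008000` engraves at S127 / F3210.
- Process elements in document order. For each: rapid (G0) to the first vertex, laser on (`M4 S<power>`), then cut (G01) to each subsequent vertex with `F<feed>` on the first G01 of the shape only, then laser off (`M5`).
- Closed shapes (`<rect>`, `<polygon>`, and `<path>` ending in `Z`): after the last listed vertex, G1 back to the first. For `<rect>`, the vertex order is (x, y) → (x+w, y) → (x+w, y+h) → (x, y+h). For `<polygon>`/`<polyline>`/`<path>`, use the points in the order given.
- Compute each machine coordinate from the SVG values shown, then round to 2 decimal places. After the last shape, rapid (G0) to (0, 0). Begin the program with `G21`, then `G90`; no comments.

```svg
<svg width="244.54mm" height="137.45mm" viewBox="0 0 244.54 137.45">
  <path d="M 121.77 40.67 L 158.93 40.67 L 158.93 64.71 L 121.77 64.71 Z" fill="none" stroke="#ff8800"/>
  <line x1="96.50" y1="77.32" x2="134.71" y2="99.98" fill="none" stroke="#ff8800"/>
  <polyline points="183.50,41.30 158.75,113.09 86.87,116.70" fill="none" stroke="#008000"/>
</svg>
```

G21
G90
G0 X121.77 Y96.78
M4 S890
G01 X158.93 Y96.78 F1633
G01 X158.93 Y72.74
G01 X121.77 Y72.74
G01 X121.77 Y96.78
M5
G0 X96.50 Y60.13
M4 S890
G01 X134.71 Y37.47 F1633
M5
G0 X183.50 Y96.15
M4 S127
G01 X158.75 Y24.36 F3210
G01 X86.87 Y20.75
M5
G0 X0.00 Y0.00

Since the viewBox matches the mm dimensions, user units are millimetres directly. The only transform is the Y-flip y_m = 137.45 − y_svg.

Shape 1 is a rectangle drawn with `<path>`. Its stroke #ff8800 means cut at S890, F1633. After flipping Y the toolpath is (121.77,96.78) → (158.93,96.78) → (158.93,72.74) → (121.77,72.74) → (121.77,96.78), returning to the start.

Shape 2 is a line segment drawn with `<line>`. Its stroke #ff8800 means cut at S890, F1633. After flipping Y the toolpath is (96.50,60.13) → (134.71,37.47).

Shape 3 is a open polyline drawn with `<polyline>`. Its stroke #008000 means engrave at S127, F3210. After flipping Y the toolpath is (183.50,96.15) → (158.75,24.36) → (86.87,20.75).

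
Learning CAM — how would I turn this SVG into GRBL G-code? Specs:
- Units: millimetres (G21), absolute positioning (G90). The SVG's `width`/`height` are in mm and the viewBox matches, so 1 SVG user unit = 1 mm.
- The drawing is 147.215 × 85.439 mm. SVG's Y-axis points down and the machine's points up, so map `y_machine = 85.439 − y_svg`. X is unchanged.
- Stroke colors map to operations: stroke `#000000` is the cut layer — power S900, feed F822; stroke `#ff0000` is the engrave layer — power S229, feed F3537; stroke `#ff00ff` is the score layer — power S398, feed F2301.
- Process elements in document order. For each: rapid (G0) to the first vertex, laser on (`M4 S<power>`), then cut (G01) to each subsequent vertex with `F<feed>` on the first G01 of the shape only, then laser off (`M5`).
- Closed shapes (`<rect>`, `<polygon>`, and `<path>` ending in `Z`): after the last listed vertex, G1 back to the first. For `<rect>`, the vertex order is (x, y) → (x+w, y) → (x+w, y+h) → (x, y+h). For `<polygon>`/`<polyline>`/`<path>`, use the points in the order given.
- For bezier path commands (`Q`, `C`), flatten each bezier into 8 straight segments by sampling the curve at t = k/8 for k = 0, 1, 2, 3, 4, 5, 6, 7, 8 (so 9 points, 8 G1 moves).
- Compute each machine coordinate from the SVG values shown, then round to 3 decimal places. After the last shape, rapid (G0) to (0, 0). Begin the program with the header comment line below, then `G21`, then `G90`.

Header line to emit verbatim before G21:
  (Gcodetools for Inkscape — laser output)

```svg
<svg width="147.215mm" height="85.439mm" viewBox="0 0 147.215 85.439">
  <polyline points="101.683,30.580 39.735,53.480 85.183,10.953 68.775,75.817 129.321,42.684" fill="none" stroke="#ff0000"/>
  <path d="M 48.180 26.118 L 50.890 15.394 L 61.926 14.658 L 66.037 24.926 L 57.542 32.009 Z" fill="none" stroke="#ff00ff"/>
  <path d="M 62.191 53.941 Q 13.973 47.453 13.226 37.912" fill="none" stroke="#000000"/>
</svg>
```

viewBox `0 0 147.215 85.439` with mm width/height → 1 unit = 1 mm. Flip: y_m = 85.439 − y_svg.

**Shape 1** — `<polyline>` open polyline, stroke `#ff0000` → engrave (S229, F3537). Machine vertices: (101.683,54.859) → (39.735,31.959) → (85.183,74.486) → (68.775,9.622) → (129.321,42.755). Open path.

**Shape 2** — `<path>` regular polygon, stroke `#ff00ff` → score (S398, F2301). Machine vertices: (48.180,59.321) → (50.890,70.045) → (61.926,70.781) → (66.037,60.513) → (57.542,53.430) → (48.180,59.321). Closed: final G1 returns to the first vertex.

**Shape 3** — `<path>` quadratic bezier, stroke `#000000` → cut (S900, F822). Control points (SVG): P0=(62.191,53.941), P1=(13.973,47.453), P2=(13.226,37.912); sampled at t=k/8. Machine vertices: (62.191,31.498) → (50.878,33.168) → (41.049,34.933) → (32.703,36.793) → (25.841,38.749) → (20.462,40.801) → (16.566,42.947) → (14.154,45.189) → (13.226,47.527). Open path.

(Gcodetools for Inkscape — laser output)
G21
G90
G0 X101.683 Y54.859
M4 S229
G01 X39.735 Y31.959 F3537
G01 X85.183 Y74.486
G01 X68.775 Y9.622
G01 X129.321 Y42.755
M5
G0 X48.180 Y59.321
M4 S398
G01 X50.890 Y70.045 F2301
G01 X61.926 Y70.781
G01 X66.037 Y60.513
G01 X57.542 Y53.430
G01 X48.180 Y59.321
M5
G0 X62.191 Y31.498
M4 S900
G01 X50.878 Y33.168 F822
G01 X41.049 Y34.933
G01 X32.703 Y36.793
G01 X25.841 Y38.749
G01 X20.462 Y40.801
G01 X16.566 Y42.947
G01 X14.154 Y45.189
G01 X13.226 Y47.527
M5
G0 X0.000 Y0.000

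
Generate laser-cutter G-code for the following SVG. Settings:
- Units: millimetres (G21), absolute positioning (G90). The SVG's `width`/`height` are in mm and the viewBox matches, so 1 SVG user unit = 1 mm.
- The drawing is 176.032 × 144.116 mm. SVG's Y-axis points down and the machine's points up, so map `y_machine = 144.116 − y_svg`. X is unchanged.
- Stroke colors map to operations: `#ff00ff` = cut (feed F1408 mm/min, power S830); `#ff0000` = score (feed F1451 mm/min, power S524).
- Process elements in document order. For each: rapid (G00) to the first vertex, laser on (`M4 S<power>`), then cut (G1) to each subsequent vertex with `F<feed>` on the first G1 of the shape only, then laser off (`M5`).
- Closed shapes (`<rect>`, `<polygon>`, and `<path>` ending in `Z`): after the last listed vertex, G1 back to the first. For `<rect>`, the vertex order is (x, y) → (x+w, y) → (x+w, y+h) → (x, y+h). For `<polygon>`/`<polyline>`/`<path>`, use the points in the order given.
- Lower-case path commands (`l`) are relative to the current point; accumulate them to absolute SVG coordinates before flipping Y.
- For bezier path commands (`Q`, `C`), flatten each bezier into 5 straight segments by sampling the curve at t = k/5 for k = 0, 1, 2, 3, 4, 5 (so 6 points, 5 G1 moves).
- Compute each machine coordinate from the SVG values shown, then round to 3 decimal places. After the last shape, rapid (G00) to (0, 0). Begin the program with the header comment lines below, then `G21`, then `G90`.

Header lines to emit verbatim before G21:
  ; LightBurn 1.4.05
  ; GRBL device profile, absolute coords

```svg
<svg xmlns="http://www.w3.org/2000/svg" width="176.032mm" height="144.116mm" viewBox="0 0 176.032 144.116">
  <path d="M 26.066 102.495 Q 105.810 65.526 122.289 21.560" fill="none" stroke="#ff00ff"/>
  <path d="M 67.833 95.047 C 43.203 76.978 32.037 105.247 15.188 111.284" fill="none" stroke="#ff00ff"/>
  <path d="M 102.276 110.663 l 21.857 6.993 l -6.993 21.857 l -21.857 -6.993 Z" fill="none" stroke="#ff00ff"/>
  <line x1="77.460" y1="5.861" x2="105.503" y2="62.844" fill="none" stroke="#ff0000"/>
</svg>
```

; LightBurn 1.4.05
; GRBL device profile, absolute coords
G21
G90
G00 X26.066 Y41.621
M4 S830
G1 X55.433 Y56.688 F1408
G1 X79.739 Y72.316
G1 X98.983 Y88.503
G1 X113.167 Y105.249
G1 X122.289 Y122.556
M5
G00 X67.833 Y49.069
M4 S830
G1 X54.518 Y54.898 F1408
G1 X43.514 Y52.898
G1 X33.904 Y46.359
G1 X24.769 Y38.573
G1 X15.188 Y32.832
M5
G00 X102.276 Y33.453
M4 S830
G1 X124.133 Y26.460 F1408
G1 X117.140 Y4.603
G1 X95.283 Y11.596
G1 X102.276 Y33.453
M5
G00 X77.460 Y138.255
M4 S524
G1 X105.503 Y81.272 F1451
M5
G00 X0.000 Y0.000

viewBox `0 0 176.032 144.116` with mm width/height → 1 unit = 1 mm. Flip: y_m = 144.116 − y_svg.

**Shape 1** — `<path>` quadratic bezier, stroke `#ff00ff` → cut (S830, F1408). Control points (SVG): P0=(26.066,102.495), P1=(105.810,65.526), P2=(122.289,21.560); sampled at t=k/5. Machine vertices: (26.066,41.621) → (55.433,56.688) → (79.739,72.316) → (98.983,88.503) → (113.167,105.249) → (122.289,122.556). Open path.

**Shape 2** — `<path>` cubic bezier, stroke `#ff00ff` → cut (S830, F1408). Control points (SVG): P0=(67.833,95.047), P1=(43.203,76.978), P2=(32.037,105.247), P3=(15.188,111.284); sampled at t=k/5. Machine vertices: (67.833,49.069) → (54.518,54.898) → (43.514,52.898) → (33.904,46.359) → (24.769,38.573) → (15.188,32.832). Open path.

**Shape 3** — `<path>` regular polygon, stroke `#ff00ff` → cut (S830, F1408). Machine vertices: (102.276,33.453) → (124.133,26.460) → (117.140,4.603) → (95.283,11.596) → (102.276,33.453). Closed: final G1 returns to the first vertex.

**Shape 4** — `<line>` line segment, stroke `#ff0000` → score (S524, F1451). Machine vertices: (77.460,138.255) → (105.503,81.272). Open path.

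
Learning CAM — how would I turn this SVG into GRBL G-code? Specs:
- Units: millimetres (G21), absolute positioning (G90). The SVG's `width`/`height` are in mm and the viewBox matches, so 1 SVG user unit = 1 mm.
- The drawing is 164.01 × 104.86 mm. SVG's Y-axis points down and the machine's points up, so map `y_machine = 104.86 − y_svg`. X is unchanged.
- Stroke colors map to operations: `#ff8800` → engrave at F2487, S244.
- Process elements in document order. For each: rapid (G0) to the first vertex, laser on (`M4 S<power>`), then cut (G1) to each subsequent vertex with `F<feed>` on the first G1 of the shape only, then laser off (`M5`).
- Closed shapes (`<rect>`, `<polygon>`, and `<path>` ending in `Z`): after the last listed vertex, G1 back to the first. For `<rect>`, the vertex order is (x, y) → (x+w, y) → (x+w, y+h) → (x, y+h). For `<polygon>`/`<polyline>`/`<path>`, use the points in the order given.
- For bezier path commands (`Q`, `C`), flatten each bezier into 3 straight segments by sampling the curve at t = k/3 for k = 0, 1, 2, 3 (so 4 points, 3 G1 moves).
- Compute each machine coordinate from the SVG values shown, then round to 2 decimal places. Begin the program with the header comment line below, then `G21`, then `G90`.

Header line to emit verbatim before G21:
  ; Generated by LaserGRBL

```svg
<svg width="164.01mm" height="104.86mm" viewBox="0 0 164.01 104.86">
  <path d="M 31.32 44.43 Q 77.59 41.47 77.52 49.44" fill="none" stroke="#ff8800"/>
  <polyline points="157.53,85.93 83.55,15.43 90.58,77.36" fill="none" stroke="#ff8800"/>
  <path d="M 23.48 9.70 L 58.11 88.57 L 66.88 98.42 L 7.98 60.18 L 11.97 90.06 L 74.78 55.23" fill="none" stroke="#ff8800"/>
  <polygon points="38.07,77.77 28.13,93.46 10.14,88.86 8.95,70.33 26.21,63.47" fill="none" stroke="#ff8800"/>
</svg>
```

; Generated by LaserGRBL
G21
G90
G0 X31.32 Y60.43
M4 S244
G1 X57.02 Y61.19 F2487
G1 X72.42 Y59.52
G1 X77.52 Y55.42
M5
G0 X157.53 Y18.93
M4 S244
G1 X83.55 Y89.43 F2487
G1 X90.58 Y27.50
M5
G0 X23.48 Y95.16
M4 S244
G1 X58.11 Y16.29 F2487
G1 X66.88 Y6.44
G1 X7.98 Y44.68
G1 X11.97 Y14.80
G1 X74.78 Y49.63
M5
G0 X38.07 Y27.09
M4 S244
G1 X28.13 Y11.40 F2487
G1 X10.14 Y16.00
G1 X8.95 Y34.53
G1 X26.21 Y41.39
G1 X38.07 Y27.09
M5

Since the viewBox matches the mm dimensions, user units are millimetres directly. The only transform is the Y-flip y_m = 104.86 − y_svg.

Shape 1 is a quadratic bezier drawn with `<path>`. Its stroke #ff8800 means engrave at S244, F2487. After flipping Y the toolpath is (31.32,60.43) → (57.02,61.19) → (72.42,59.52) → (77.52,55.42).

Shape 2 is a open polyline drawn with `<polyline>`. Its stroke #ff8800 means engrave at S244, F2487. After flipping Y the toolpath is (157.53,18.93) → (83.55,89.43) → (90.58,27.50).

Shape 3 is a open polyline drawn with `<path>`. Its stroke #ff8800 means engrave at S244, F2487. After flipping Y the toolpath is (23.48,95.16) → (58.11,16.29) → (66.88,6.44) → (7.98,44.68) → (11.97,14.80) → (74.78,49.63).

Shape 4 is a regular polygon drawn with `<polygon>`. Its stroke #ff8800 means engrave at S244, F2487. After flipping Y the toolpath is (38.07,27.09) → (28.13,11.40) → (10.14,16.00) → (8.95,34.53) → (26.21,41.39) → (38.07,27.09), returning to the start.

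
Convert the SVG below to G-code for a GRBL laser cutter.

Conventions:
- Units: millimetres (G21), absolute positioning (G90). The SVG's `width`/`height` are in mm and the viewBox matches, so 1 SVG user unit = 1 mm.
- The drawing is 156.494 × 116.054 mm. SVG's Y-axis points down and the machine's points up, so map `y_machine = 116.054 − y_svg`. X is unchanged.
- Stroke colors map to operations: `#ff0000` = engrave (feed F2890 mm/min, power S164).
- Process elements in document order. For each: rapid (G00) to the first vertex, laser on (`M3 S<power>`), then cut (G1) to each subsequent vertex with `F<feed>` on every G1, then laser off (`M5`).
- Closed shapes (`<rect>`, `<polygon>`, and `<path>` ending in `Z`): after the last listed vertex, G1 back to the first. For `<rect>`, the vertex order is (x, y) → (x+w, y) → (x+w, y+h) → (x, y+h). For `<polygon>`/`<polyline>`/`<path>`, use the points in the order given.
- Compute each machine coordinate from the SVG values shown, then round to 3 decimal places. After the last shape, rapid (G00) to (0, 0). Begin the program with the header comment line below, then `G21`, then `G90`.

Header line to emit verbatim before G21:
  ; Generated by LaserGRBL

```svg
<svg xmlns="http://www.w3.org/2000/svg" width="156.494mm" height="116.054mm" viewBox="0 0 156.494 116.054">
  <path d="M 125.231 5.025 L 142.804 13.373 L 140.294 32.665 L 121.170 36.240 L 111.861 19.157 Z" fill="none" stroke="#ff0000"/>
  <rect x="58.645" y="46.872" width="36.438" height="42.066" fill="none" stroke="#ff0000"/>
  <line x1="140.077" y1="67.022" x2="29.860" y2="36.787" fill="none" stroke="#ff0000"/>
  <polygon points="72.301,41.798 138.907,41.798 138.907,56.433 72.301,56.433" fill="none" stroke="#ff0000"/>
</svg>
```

Since the viewBox matches the mm dimensions, user units are millimetres directly. The only transform is the Y-flip y_m = 116.054 − y_svg.

Shape 1 is a regular polygon drawn with `<path>`. Its stroke #ff0000 means engrave at S164, F2890. After flipping Y the toolpath is (125.231,111.029) → (142.804,102.681) → (140.294,83.389) → (121.170,79.814) → (111.861,96.897) → (125.231,111.029), returning to the start.

Shape 2 is a rectangle drawn with `<rect>`. Its stroke #ff0000 means engrave at S164, F2890. After flipping Y the toolpath is (58.645,69.182) → (95.083,69.182) → (95.083,27.116) → (58.645,27.116) → (58.645,69.182), returning to the start.

Shape 3 is a line segment drawn with `<line>`. Its stroke #ff0000 means engrave at S164, F2890. After flipping Y the toolpath is (140.077,49.032) → (29.860,79.267).

Shape 4 is a rectangle drawn with `<polygon>`. Its stroke #ff0000 means engrave at S164, F2890. After flipping Y the toolpath is (72.301,74.256) → (138.907,74.256) → (138.907,59.621) → (72.301,59.621) → (72.301,74.256), returning to the start.

; Generated by LaserGRBL
G21
G90
G00 X125.231 Y111.029
M3 S164
G1 X142.804 Y102.681 F2890
G1 X140.294 Y83.389 F2890
G1 X121.170 Y79.814 F2890
G1 X111.861 Y96.897 F2890
G1 X125.231 Y111.029 F2890
M5
G00 X58.645 Y69.182
M3 S164
G1 X95.083 Y69.182 F2890
G1 X95.083 Y27.116 F2890
G1 X58.645 Y27.116 F2890
G1 X58.645 Y69.182 F2890
M5
G00 X140.077 Y49.032
M3 S164
G1 X29.860 Y79.267 F2890
M5
G00 X72.301 Y74.256
M3 S164
G1 X138.907 Y74.256 F2890
G1 X138.907 Y59.621 F2890
G1 X72.301 Y59.621 F2890
G1 X72.301 Y74.256 F2890
M5
G00 X0.000 Y0.000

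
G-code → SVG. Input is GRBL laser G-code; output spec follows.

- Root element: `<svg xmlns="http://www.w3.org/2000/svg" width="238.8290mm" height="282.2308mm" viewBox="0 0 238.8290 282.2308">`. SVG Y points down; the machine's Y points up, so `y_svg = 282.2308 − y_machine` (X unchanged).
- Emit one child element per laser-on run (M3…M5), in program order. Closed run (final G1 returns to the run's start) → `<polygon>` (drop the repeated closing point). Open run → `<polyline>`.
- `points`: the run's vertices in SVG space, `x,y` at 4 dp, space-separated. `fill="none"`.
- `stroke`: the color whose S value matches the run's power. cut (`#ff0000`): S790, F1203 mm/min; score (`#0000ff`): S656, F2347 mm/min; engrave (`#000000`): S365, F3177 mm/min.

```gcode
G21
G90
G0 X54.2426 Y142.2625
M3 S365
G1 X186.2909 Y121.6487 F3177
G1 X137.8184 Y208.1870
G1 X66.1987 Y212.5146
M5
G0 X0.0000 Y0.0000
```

Machine Y-up, SVG Y-down with viewBox height 282.2308, so y_svg = 282.2308 − y_machine; X carries over. Every run uses S365, so all elements get stroke `#000000` (engrave).

Run 1: The run is open, so emit a `<polyline>` with points (Y-flipped): 54.2426,139.9683 186.2909,160.5821 137.8184,74.0438 66.1987,69.7162.

<svg xmlns="http://www.w3.org/2000/svg" width="238.8290mm" height="282.2308mm" viewBox="0 0 238.8290 282.2308">
  <polyline points="54.2426,139.9683 186.2909,160.5821 137.8184,74.0438 66.1987,69.7162" fill="none" stroke="#000000"/>
</svg>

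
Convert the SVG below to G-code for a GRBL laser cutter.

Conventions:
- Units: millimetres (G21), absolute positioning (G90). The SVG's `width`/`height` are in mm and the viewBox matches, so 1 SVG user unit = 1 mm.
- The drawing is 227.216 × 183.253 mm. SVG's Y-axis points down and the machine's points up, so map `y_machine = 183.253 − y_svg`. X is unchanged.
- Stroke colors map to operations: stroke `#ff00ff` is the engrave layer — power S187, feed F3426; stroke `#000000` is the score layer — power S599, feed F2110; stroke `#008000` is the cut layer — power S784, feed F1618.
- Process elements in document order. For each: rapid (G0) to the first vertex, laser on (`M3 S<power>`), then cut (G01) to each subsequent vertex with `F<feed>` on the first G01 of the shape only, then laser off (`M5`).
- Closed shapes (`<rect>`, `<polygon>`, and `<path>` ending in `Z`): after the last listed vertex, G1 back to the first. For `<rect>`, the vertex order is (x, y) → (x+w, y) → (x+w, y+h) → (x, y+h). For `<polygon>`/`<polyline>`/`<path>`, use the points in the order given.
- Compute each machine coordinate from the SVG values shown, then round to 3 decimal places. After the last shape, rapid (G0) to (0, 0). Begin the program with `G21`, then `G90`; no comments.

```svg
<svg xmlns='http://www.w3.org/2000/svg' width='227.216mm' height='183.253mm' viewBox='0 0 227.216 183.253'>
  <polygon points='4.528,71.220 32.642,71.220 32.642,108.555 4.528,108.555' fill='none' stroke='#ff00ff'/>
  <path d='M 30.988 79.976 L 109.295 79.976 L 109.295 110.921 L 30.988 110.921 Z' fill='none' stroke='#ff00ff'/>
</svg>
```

G21
G90
G0 X4.528 Y112.033
M3 S187
G01 X32.642 Y112.033 F3426
G01 X32.642 Y74.698
G01 X4.528 Y74.698
G01 X4.528 Y112.033
M5
G0 X30.988 Y103.277
M3 S187
G01 X109.295 Y103.277 F3426
G01 X109.295 Y72.332
G01 X30.988 Y72.332
G01 X30.988 Y103.277
M5
G0 X0.000 Y0.000

viewBox `0 0 227.216 183.253` with mm width/height → 1 unit = 1 mm. Flip: y_m = 183.253 − y_svg.

**Shape 1** — `<polygon>` rectangle, stroke `#ff00ff` → engrave (S187, F3426). Machine vertices: (4.528,112.033) → (32.642,112.033) → (32.642,74.698) → (4.528,74.698) → (4.528,112.033). Closed: final G1 returns to the first vertex.

**Shape 2** — `<path>` rectangle, stroke `#ff00ff` → engrave (S187, F3426). Machine vertices: (30.988,103.277) → (109.295,103.277) → (109.295,72.332) → (30.988,72.332) → (30.988,103.277). Closed: final G1 returns to the first vertex.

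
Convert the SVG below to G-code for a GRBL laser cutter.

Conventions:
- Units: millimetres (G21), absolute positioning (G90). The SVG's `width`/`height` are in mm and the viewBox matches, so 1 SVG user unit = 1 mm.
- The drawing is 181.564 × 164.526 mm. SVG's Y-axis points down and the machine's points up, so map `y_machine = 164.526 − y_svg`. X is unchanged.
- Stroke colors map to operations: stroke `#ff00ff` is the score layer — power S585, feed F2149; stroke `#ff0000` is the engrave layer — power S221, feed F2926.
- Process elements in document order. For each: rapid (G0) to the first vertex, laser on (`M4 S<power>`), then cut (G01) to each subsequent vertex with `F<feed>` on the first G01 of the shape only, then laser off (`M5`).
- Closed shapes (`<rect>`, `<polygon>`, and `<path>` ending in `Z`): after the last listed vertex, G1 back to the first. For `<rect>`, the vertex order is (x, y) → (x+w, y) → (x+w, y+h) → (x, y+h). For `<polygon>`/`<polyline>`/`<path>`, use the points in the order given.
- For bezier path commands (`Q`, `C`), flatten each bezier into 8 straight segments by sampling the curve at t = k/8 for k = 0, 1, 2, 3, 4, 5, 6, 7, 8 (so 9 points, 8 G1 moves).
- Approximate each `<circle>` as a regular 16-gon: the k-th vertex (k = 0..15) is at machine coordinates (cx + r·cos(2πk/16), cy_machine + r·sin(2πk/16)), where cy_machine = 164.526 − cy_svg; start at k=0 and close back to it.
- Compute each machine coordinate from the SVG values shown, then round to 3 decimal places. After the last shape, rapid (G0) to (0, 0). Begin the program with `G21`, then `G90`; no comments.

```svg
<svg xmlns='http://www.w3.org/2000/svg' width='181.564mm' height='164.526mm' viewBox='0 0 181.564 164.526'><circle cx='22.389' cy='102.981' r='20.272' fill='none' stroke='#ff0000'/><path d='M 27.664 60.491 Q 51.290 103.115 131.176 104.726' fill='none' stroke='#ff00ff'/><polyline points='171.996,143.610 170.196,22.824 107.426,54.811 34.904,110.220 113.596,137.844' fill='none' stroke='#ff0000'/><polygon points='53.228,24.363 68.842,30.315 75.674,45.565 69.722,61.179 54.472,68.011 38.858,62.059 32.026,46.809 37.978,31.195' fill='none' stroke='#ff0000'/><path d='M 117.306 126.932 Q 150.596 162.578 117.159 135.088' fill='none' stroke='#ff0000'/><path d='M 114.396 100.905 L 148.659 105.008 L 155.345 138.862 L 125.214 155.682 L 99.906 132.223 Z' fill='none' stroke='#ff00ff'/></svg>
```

G21
G90
G0 X42.661 Y61.545
M4 S221
G01 X41.118 Y69.303 F2926
G01 X36.723 Y75.879
G01 X30.147 Y80.274
G01 X22.389 Y81.817
G01 X14.631 Y80.274
G01 X8.055 Y75.879
G01 X3.660 Y69.303
G01 X2.117 Y61.545
G01 X3.660 Y53.787
G01 X8.055 Y47.211
G01 X14.631 Y42.816
G01 X22.389 Y41.273
G01 X30.147 Y42.816
G01 X36.723 Y47.211
G01 X41.118 Y53.787
G01 X42.661 Y61.545
M5
G0 X27.664 Y104.035
M4 S585
G01 X34.450 Y94.020 F2149
G01 X42.993 Y85.286
G01 X53.295 Y77.834
G01 X65.355 Y71.664
G01 X79.173 Y66.776
G01 X94.749 Y63.169
G01 X112.084 Y60.844
G01 X131.176 Y59.800
M5
G0 X171.996 Y20.916
M4 S221
G01 X170.196 Y141.702 F2926
G01 X107.426 Y109.715
G01 X34.904 Y54.306
G01 X113.596 Y26.682
M5
G0 X53.228 Y140.163
M4 S221
G01 X68.842 Y134.211 F2926
G01 X75.674 Y118.961
G01 X69.722 Y103.347
G01 X54.472 Y96.515
G01 X38.858 Y102.467
G01 X32.026 Y117.717
G01 X37.978 Y133.331
G01 X53.228 Y140.163
M5
G0 X117.306 Y37.594
M4 S221
G01 X124.586 Y29.669 F2926
G01 X129.781 Y23.717
G01 X132.890 Y19.738
G01 X133.914 Y17.732
G01 X132.853 Y17.699
G01 X129.707 Y19.639
G01 X124.476 Y23.552
G01 X117.159 Y29.438
M5
G0 X114.396 Y63.621
M4 S585
G01 X148.659 Y59.518 F2149
G01 X155.345 Y25.664
G01 X125.214 Y8.844
G01 X99.906 Y32.303
G01 X114.396 Y63.621
M5
G0 X0.000 Y0.000

viewBox `0 0 181.564 164.526` with mm width/height → 1 unit = 1 mm. Flip: y_m = 164.526 − y_svg.

**Shape 1** — `<circle>` circle, stroke `#ff0000` → engrave (S221, F2926). Machine vertices: (42.661,61.545) → (41.118,69.303) → (36.723,75.879) → (30.147,80.274) → (22.389,81.817) → (14.631,80.274) → (8.055,75.879) → (3.660,69.303) → (2.117,61.545) → (3.660,53.787) → (8.055,47.211) → (14.631,42.816) → (22.389,41.273) → (30.147,42.816) → (36.723,47.211) → (41.118,53.787) → (42.661,61.545). Closed: final G1 returns to the first vertex.

**Shape 2** — `<path>` quadratic bezier, stroke `#ff00ff` → score (S585, F2149). Control points (SVG): P0=(27.664,60.491), P1=(51.290,103.115), P2=(131.176,104.726); sampled at t=k/8. Machine vertices: (27.664,104.035) → (34.450,94.020) → (42.993,85.286) → (53.295,77.834) → (65.355,71.664) → (79.173,66.776) → (94.749,63.169) → (112.084,60.844) → (131.176,59.800). Open path.

**Shape 3** — `<polyline>` open polyline, stroke `#ff0000` → engrave (S221, F2926). Machine vertices: (171.996,20.916) → (170.196,141.702) → (107.426,109.715) → (34.904,54.306) → (113.596,26.682). Open path.

**Shape 4** — `<polygon>` regular polygon, stroke `#ff0000` → engrave (S221, F2926). Machine vertices: (53.228,140.163) → (68.842,134.211) → (75.674,118.961) → (69.722,103.347) → (54.472,96.515) → (38.858,102.467) → (32.026,117.717) → (37.978,133.331) → (53.228,140.163). Closed: final G1 returns to the first vertex.

**Shape 5** — `<path>` quadratic bezier, stroke `#ff0000` → engrave (S221, F2926). Control points (SVG): P0=(117.306,126.932), P1=(150.596,162.578), P2=(117.159,135.088); sampled at t=k/8. Machine vertices: (117.306,37.594) → (124.586,29.669) → (129.781,23.717) → (132.890,19.738) → (133.914,17.732) → (132.853,17.699) → (129.707,19.639) → (124.476,23.552) → (117.159,29.438). Open path.

**Shape 6** — `<path>` regular polygon, stroke `#ff00ff` → score (S585, F2149). Machine vertices: (114.396,63.621) → (148.659,59.518) → (155.345,25.664) → (125.214,8.844) → (99.906,32.303) → (114.396,63.621). Closed: final G1 returns to the first vertex.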